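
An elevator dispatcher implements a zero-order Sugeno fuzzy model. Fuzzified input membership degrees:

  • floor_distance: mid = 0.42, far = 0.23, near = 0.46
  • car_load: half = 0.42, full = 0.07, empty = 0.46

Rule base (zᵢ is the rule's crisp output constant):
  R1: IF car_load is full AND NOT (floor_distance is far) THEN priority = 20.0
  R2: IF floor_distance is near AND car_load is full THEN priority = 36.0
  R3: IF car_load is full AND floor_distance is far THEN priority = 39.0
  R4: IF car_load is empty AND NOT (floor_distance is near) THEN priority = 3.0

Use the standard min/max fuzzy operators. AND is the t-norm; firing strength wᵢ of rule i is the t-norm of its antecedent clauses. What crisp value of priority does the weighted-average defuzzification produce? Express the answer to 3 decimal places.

11.985

R1 (z=20.0): full=0.07, ¬far=1−0.23=0.77; AND[min(a, b)] → w = 0.07
R2 (z=36.0): near=0.46, full=0.07; AND[min(a, b)] → w = 0.07
R3 (z=39.0): full=0.07, far=0.23; AND[min(a, b)] → w = 0.07
R4 (z=3.0): empty=0.46, ¬near=1−0.46=0.54; AND[min(a, b)] → w = 0.46
Weighted average = (0.07·20.0 + 0.07·36.0 + 0.07·39.0 + 0.46·3.0) / (0.07 + 0.07 + 0.07 + 0.46)
  = 8.0300 / 0.6700 = 11.985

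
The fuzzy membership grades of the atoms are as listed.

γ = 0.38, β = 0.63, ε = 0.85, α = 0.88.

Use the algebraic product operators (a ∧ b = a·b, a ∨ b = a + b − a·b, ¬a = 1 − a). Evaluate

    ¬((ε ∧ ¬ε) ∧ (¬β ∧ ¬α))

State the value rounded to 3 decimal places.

0.994

¬ε = 1 − 0.8500 = 0.1500
ε ∧ ¬ε = a·b on (0.8500, 0.1500) = 0.1275
¬β = 1 − 0.6300 = 0.3700
¬α = 1 − 0.8800 = 0.1200
¬β ∧ ¬α = a·b on (0.3700, 0.1200) = 0.0444
(ε ∧ ¬ε) ∧ (¬β ∧ ¬α) = a·b on (0.1275, 0.0444) = 0.0057
¬((ε ∧ ¬ε) ∧ (¬β ∧ ¬α)) = 1 − 0.0057 = 0.9943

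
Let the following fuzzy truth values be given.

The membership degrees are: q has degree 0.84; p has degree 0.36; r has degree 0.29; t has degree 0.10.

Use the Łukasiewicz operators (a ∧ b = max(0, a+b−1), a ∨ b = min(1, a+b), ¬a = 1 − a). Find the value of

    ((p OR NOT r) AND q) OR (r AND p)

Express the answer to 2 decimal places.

NOT r = 1 − 0.29 = 0.71
p OR NOT r = min(1, a+b) on (0.36, 0.71) = 1.00
(p OR NOT r) AND q = max(0, a+b−1) on (1.00, 0.84) = 0.84
r AND p = max(0, a+b−1) on (0.29, 0.36) = 0.00
((p OR NOT r) AND q) OR (r AND p) = min(1, a+b) on (0.84, 0.00) = 0.84

0.84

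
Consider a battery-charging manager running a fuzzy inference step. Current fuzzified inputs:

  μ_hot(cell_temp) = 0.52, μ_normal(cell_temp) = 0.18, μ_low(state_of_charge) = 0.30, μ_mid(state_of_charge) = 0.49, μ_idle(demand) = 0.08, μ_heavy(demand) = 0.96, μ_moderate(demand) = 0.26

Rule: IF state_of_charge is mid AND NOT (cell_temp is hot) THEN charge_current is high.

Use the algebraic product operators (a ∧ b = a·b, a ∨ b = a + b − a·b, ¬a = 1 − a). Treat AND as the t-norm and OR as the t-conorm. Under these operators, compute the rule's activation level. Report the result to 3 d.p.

firing strength: mid=0.49, ¬hot=1−0.52=0.48; AND[a·b] → w = 0.2352

0.235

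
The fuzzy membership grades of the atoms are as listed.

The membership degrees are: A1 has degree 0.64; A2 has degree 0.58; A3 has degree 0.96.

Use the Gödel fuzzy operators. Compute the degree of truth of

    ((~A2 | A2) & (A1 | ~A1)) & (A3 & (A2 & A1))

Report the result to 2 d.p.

0.58

~A2 = 1 − 0.58 = 0.42
~A2 | A2 = max(a, b) on (0.42, 0.58) = 0.58
~A1 = 1 − 0.64 = 0.36
A1 | ~A1 = max(a, b) on (0.64, 0.36) = 0.64
(~A2 | A2) & (A1 | ~A1) = min(a, b) on (0.58, 0.64) = 0.58
A2 & A1 = min(a, b) on (0.58, 0.64) = 0.58
A3 & (A2 & A1) = min(a, b) on (0.96, 0.58) = 0.58
((~A2 | A2) & (A1 | ~A1)) & (A3 & (A2 & A1)) = min(a, b) on (0.58, 0.58) = 0.58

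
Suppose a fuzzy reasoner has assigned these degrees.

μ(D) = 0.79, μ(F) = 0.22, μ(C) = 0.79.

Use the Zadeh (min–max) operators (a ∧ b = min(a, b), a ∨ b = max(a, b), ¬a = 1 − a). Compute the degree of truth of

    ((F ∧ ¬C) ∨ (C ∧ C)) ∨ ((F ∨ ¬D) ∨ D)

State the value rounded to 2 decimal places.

¬C = 1 − 0.79 = 0.21
F ∧ ¬C = min(a, b) on (0.22, 0.21) = 0.21
C ∧ C = min(a, b) on (0.79, 0.79) = 0.79
(F ∧ ¬C) ∨ (C ∧ C) = max(a, b) on (0.21, 0.79) = 0.79
¬D = 1 − 0.79 = 0.21
F ∨ ¬D = max(a, b) on (0.22, 0.21) = 0.22
(F ∨ ¬D) ∨ D = max(a, b) on (0.22, 0.79) = 0.79
((F ∧ ¬C) ∨ (C ∧ C)) ∨ ((F ∨ ¬D) ∨ D) = max(a, b) on (0.79, 0.79) = 0.79

0.79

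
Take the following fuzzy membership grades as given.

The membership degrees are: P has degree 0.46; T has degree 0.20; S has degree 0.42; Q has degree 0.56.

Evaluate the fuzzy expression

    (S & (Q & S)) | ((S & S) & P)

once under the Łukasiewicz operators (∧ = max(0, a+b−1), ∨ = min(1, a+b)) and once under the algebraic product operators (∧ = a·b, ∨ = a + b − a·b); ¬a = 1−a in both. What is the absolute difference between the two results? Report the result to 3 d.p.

0.172

Under Łukasiewicz:
  Q & S = max(0, a+b−1) on (0.56, 0.42) = 0.00
  S & (Q & S) = max(0, a+b−1) on (0.42, 0.00) = 0.00
  S & S = max(0, a+b−1) on (0.42, 0.42) = 0.00
  (S & S) & P = max(0, a+b−1) on (0.00, 0.46) = 0.00
  (S & (Q & S)) | ((S & S) & P) = min(1, a+b) on (0.00, 0.00) = 0.00
  → value = 0.0000
Under algebraic product:
  Q & S = a·b on (0.5600, 0.4200) = 0.2352
  S & (Q & S) = a·b on (0.4200, 0.2352) = 0.0988
  S & S = a·b on (0.4200, 0.4200) = 0.1764
  (S & S) & P = a·b on (0.1764, 0.4600) = 0.0811
  (S & (Q & S)) | ((S & S) & P) = a + b − a·b on (0.0988, 0.0811) = 0.1719
  → value = 0.1719
|0.0000 − 0.1719| = 0.172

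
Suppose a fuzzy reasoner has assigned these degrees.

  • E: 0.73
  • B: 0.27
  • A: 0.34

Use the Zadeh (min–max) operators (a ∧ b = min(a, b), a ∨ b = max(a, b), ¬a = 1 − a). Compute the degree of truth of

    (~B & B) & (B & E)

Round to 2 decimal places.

0.27

~B = 1 − 0.27 = 0.73
~B & B = min(a, b) on (0.73, 0.27) = 0.27
B & E = min(a, b) on (0.27, 0.73) = 0.27
(~B & B) & (B & E) = min(a, b) on (0.27, 0.27) = 0.27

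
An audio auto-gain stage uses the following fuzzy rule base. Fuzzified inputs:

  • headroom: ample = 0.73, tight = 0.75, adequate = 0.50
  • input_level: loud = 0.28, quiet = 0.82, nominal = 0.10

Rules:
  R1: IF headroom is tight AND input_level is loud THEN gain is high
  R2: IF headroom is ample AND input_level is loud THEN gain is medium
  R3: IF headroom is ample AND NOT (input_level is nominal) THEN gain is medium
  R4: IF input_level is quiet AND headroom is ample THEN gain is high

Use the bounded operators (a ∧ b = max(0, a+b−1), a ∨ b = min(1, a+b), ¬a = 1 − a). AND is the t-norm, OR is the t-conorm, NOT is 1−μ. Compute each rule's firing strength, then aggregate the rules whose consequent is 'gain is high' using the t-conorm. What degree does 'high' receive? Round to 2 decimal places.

R1: tight=0.75, loud=0.28; AND[max(0, a+b−1)] → w = 0.03
R2: ample=0.73, loud=0.28; AND[max(0, a+b−1)] → w = 0.01
R3: ample=0.73, ¬nominal=1−0.10=0.90; AND[max(0, a+b−1)] → w = 0.63
R4: quiet=0.82, ample=0.73; AND[max(0, a+b−1)] → w = 0.55
Rules with consequent 'high': {R1, R4} → strengths 0.03, 0.55
Aggregate via t-conorm [min(1, a+b)]: 0.58

0.58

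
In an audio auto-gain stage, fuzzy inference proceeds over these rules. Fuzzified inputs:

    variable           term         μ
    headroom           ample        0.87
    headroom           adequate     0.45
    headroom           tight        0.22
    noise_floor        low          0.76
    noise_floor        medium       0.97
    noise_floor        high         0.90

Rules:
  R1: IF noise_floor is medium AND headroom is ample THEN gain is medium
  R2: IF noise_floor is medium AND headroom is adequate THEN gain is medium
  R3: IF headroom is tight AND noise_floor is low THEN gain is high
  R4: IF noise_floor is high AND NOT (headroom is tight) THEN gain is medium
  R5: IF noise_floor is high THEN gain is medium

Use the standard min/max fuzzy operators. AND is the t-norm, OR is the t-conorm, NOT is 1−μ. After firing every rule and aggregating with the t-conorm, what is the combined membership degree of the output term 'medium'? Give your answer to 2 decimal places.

0.90

R1: medium=0.97, ample=0.87; AND[min(a, b)] → w = 0.87
R2: medium=0.97, adequate=0.45; AND[min(a, b)] → w = 0.45
R3: tight=0.22, low=0.76; AND[min(a, b)] → w = 0.22
R4: high=0.90, ¬tight=1−0.22=0.78; AND[min(a, b)] → w = 0.78
R5: high=0.90 → w = 0.90
Rules with consequent 'medium': {R1, R2, R4, R5} → strengths 0.87, 0.45, 0.78, 0.90
Aggregate via t-conorm [max(a, b)]: 0.90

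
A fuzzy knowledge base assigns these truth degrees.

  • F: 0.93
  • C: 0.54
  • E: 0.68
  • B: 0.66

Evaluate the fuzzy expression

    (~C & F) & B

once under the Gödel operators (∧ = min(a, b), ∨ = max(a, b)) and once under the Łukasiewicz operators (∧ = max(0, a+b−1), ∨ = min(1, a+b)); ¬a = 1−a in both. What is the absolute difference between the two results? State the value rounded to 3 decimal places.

Under Gödel:
  ~C = 1 − 0.54 = 0.46
  ~C & F = min(a, b) on (0.46, 0.93) = 0.46
  (~C & F) & B = min(a, b) on (0.46, 0.66) = 0.46
  → value = 0.4600
Under Łukasiewicz:
  ~C = 1 − 0.54 = 0.46
  ~C & F = max(0, a+b−1) on (0.46, 0.93) = 0.39
  (~C & F) & B = max(0, a+b−1) on (0.39, 0.66) = 0.05
  → value = 0.0500
|0.4600 − 0.0500| = 0.410

0.410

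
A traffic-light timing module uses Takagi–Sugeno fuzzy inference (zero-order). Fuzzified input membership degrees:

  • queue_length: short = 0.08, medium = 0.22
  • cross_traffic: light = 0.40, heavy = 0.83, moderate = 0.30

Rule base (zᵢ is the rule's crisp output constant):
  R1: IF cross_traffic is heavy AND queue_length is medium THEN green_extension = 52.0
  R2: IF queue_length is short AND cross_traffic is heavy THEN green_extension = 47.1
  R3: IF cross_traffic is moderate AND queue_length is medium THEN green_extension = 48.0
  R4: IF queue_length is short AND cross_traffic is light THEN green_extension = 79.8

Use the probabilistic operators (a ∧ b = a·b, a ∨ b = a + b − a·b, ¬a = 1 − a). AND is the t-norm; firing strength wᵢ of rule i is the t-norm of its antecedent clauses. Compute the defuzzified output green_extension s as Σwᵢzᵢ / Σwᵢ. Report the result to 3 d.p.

52.865

R1 (z=52.0): heavy=0.83, medium=0.22; AND[a·b] → w = 0.1826
R2 (z=47.1): short=0.08, heavy=0.83; AND[a·b] → w = 0.0664
R3 (z=48.0): moderate=0.30, medium=0.22; AND[a·b] → w = 0.0660
R4 (z=79.8): short=0.08, light=0.40; AND[a·b] → w = 0.0320
Weighted average = (0.1826·52.0 + 0.0664·47.1 + 0.0660·48.0 + 0.0320·79.8) / (0.1826 + 0.0664 + 0.0660 + 0.0320)
  = 18.3442 / 0.3470 = 52.865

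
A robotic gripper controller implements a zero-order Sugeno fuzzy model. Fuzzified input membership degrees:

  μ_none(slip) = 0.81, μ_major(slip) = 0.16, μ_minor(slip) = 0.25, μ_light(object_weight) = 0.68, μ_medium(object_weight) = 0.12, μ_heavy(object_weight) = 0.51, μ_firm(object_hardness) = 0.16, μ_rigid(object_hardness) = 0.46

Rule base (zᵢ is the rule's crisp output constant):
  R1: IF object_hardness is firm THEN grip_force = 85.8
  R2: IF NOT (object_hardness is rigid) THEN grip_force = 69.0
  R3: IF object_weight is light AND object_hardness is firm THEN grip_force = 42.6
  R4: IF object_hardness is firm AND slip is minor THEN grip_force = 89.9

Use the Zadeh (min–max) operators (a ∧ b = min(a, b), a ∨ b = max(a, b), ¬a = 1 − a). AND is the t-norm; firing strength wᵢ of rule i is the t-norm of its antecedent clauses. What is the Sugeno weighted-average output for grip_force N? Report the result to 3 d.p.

R1 (z=85.8): firm=0.16 → w = 0.16
R2 (z=69.0): ¬rigid=1−0.46=0.54 → w = 0.54
R3 (z=42.6): light=0.68, firm=0.16; AND[min(a, b)] → w = 0.16
R4 (z=89.9): firm=0.16, minor=0.25; AND[min(a, b)] → w = 0.16
Weighted average = (0.16·85.8 + 0.54·69.0 + 0.16·42.6 + 0.16·89.9) / (0.16 + 0.54 + 0.16 + 0.16)
  = 72.1880 / 1.0200 = 70.773

70.773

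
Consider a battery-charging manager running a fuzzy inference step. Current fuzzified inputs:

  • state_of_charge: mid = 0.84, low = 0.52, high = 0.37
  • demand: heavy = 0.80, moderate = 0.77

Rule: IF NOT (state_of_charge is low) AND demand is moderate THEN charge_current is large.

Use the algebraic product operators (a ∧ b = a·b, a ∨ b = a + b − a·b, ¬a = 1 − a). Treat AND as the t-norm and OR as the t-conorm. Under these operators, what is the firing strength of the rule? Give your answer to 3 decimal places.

0.370

firing strength: ¬low=1−0.52=0.48, moderate=0.77; AND[a·b] → w = 0.3696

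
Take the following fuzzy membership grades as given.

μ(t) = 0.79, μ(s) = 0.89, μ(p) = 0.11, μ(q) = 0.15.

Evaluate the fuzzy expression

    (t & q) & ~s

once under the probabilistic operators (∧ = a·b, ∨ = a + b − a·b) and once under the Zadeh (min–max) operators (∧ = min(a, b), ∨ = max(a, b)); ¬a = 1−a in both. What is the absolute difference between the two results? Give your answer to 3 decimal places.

Under probabilistic:
  t & q = a·b on (0.7900, 0.1500) = 0.1185
  ~s = 1 − 0.8900 = 0.1100
  (t & q) & ~s = a·b on (0.1185, 0.1100) = 0.0130
  → value = 0.0130
Under Zadeh (min–max):
  t & q = min(a, b) on (0.79, 0.15) = 0.15
  ~s = 1 − 0.89 = 0.11
  (t & q) & ~s = min(a, b) on (0.15, 0.11) = 0.11
  → value = 0.1100
|0.0130 − 0.1100| = 0.097

0.097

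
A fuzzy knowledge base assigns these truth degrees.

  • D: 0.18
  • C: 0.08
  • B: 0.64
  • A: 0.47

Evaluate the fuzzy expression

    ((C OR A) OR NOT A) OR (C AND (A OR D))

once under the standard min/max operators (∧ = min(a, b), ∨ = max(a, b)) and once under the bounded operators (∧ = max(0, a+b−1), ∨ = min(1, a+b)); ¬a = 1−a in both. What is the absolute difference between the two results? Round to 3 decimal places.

Under standard min/max:
  C OR A = max(a, b) on (0.08, 0.47) = 0.47
  NOT A = 1 − 0.47 = 0.53
  (C OR A) OR NOT A = max(a, b) on (0.47, 0.53) = 0.53
  A OR D = max(a, b) on (0.47, 0.18) = 0.47
  C AND (A OR D) = min(a, b) on (0.08, 0.47) = 0.08
  ((C OR A) OR NOT A) OR (C AND (A OR D)) = max(a, b) on (0.53, 0.08) = 0.53
  → value = 0.5300
Under bounded:
  C OR A = min(1, a+b) on (0.08, 0.47) = 0.55
  NOT A = 1 − 0.47 = 0.53
  (C OR A) OR NOT A = min(1, a+b) on (0.55, 0.53) = 1.00
  A OR D = min(1, a+b) on (0.47, 0.18) = 0.65
  C AND (A OR D) = max(0, a+b−1) on (0.08, 0.65) = 0.00
  ((C OR A) OR NOT A) OR (C AND (A OR D)) = min(1, a+b) on (1.00, 0.00) = 1.00
  → value = 1.0000
|0.5300 − 1.0000| = 0.470

0.470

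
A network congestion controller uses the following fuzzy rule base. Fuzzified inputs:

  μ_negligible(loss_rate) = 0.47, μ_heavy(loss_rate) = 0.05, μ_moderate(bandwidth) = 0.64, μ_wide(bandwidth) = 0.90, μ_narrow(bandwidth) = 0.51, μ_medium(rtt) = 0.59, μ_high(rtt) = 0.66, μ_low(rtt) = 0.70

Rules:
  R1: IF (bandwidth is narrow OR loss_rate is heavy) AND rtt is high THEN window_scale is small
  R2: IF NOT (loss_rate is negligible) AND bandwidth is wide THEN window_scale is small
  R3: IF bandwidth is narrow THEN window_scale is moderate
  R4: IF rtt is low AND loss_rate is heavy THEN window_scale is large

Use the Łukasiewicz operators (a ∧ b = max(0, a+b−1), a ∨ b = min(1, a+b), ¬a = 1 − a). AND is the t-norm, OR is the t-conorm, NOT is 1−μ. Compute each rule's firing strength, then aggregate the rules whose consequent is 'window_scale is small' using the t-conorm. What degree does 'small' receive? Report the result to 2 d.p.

0.65

R1: (narrow=0.51 OR heavy=0.05) = 0.56; AND[max(0, a+b−1)] with high=0.66 → w = 0.22
R2: ¬negligible=1−0.47=0.53, wide=0.90; AND[max(0, a+b−1)] → w = 0.43
R3: narrow=0.51 → w = 0.51
R4: low=0.70, heavy=0.05; AND[max(0, a+b−1)] → w = 0.00
Rules with consequent 'small': {R1, R2} → strengths 0.22, 0.43
Aggregate via t-conorm [min(1, a+b)]: 0.65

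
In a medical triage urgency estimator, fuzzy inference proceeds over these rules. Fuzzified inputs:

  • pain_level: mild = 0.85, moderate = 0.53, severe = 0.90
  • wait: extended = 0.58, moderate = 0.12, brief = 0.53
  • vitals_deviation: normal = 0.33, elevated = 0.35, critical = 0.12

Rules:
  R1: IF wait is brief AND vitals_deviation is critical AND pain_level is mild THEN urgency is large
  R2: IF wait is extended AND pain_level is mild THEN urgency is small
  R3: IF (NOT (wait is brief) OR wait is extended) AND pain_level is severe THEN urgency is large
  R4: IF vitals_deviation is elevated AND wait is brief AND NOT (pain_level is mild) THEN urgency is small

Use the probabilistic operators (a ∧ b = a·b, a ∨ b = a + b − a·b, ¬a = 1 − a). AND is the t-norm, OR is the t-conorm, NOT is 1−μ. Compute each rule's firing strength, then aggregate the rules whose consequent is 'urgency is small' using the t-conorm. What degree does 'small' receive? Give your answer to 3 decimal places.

0.507

R1: brief=0.53, critical=0.12, mild=0.85; AND[a·b] → w = 0.0541
R2: extended=0.58, mild=0.85; AND[a·b] → w = 0.4930
R3: (¬brief=1−0.53=0.47 OR extended=0.58) = 0.7774; AND[a·b] with severe=0.90 → w = 0.6997
R4: elevated=0.35, brief=0.53, ¬mild=1−0.85=0.15; AND[a·b] → w = 0.0278
Rules with consequent 'small': {R2, R4} → strengths 0.4930, 0.0278
Aggregate via t-conorm [a + b − a·b]: 0.5071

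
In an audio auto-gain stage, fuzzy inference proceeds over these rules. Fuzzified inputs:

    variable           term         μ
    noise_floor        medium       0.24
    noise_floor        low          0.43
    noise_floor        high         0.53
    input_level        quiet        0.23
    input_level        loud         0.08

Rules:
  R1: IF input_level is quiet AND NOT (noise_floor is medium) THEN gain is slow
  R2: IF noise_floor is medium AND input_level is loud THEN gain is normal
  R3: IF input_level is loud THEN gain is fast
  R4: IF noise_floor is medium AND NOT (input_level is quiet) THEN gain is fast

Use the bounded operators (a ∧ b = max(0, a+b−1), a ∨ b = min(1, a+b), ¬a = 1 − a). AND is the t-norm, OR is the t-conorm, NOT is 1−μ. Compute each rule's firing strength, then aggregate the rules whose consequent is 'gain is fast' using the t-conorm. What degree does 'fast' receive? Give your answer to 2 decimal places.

0.09

R1: quiet=0.23, ¬medium=1−0.24=0.76; AND[max(0, a+b−1)] → w = 0.00
R2: medium=0.24, loud=0.08; AND[max(0, a+b−1)] → w = 0.00
R3: loud=0.08 → w = 0.08
R4: medium=0.24, ¬quiet=1−0.23=0.77; AND[max(0, a+b−1)] → w = 0.01
Rules with consequent 'fast': {R3, R4} → strengths 0.08, 0.01
Aggregate via t-conorm [min(1, a+b)]: 0.09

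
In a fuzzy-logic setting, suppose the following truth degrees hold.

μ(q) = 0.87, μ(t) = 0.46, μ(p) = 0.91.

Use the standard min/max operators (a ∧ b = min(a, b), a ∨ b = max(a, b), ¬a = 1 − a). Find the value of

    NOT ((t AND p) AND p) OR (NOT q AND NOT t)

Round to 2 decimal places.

0.54

t AND p = min(a, b) on (0.46, 0.91) = 0.46
(t AND p) AND p = min(a, b) on (0.46, 0.91) = 0.46
NOT ((t AND p) AND p) = 1 − 0.46 = 0.54
NOT q = 1 − 0.87 = 0.13
NOT t = 1 − 0.46 = 0.54
NOT q AND NOT t = min(a, b) on (0.13, 0.54) = 0.13
NOT ((t AND p) AND p) OR (NOT q AND NOT t) = max(a, b) on (0.54, 0.13) = 0.54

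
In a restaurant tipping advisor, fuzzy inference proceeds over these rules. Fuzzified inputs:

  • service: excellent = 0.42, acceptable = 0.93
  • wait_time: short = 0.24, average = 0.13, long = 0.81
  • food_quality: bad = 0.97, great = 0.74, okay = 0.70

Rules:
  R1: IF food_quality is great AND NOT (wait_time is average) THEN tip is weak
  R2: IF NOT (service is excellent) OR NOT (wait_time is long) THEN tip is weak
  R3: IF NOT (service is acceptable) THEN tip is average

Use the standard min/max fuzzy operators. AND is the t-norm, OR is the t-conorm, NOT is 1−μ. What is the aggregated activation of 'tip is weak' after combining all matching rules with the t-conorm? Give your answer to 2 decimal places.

0.74

R1: great=0.74, ¬average=1−0.13=0.87; AND[min(a, b)] → w = 0.74
R2: ¬excellent=1−0.42=0.58, ¬long=1−0.81=0.19; OR[max(a, b)] → w = 0.58
R3: ¬acceptable=1−0.93=0.07 → w = 0.07
Rules with consequent 'weak': {R1, R2} → strengths 0.74, 0.58
Aggregate via t-conorm [max(a, b)]: 0.74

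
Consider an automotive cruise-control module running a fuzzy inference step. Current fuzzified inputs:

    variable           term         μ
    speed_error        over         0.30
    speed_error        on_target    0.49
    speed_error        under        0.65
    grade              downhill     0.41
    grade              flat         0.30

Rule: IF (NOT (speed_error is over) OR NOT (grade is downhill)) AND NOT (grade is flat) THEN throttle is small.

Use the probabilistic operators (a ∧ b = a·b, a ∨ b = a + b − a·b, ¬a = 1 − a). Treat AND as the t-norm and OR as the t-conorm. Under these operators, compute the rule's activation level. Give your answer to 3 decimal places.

firing strength: (¬over=1−0.30=0.70 OR ¬downhill=1−0.41=0.59) = 0.8770; AND[a·b] with ¬flat=1−0.30=0.70 → w = 0.6139

0.614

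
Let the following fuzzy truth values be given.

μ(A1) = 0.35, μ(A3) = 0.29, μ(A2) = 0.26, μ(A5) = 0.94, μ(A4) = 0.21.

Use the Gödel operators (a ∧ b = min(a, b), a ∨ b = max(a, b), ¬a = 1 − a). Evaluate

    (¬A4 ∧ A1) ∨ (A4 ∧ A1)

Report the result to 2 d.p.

0.35

¬A4 = 1 − 0.21 = 0.79
¬A4 ∧ A1 = min(a, b) on (0.79, 0.35) = 0.35
A4 ∧ A1 = min(a, b) on (0.21, 0.35) = 0.21
(¬A4 ∧ A1) ∨ (A4 ∧ A1) = max(a, b) on (0.35, 0.21) = 0.35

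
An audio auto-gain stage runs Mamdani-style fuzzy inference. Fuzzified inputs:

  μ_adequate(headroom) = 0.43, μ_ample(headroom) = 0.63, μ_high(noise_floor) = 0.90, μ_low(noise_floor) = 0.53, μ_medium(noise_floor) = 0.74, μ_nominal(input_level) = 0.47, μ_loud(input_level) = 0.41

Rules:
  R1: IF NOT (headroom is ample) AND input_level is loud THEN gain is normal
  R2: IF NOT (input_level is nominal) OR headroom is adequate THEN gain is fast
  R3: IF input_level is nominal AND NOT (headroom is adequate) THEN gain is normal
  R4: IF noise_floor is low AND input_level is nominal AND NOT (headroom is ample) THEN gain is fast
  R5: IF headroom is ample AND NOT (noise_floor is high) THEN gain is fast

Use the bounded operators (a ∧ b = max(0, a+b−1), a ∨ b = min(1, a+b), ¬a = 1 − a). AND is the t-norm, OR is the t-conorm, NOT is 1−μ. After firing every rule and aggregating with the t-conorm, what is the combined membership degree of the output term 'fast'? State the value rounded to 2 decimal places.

R1: ¬ample=1−0.63=0.37, loud=0.41; AND[max(0, a+b−1)] → w = 0.00
R2: ¬nominal=1−0.47=0.53, adequate=0.43; OR[min(1, a+b)] → w = 0.96
R3: nominal=0.47, ¬adequate=1−0.43=0.57; AND[max(0, a+b−1)] → w = 0.04
R4: low=0.53, nominal=0.47, ¬ample=1−0.63=0.37; AND[max(0, a+b−1)] → w = 0.00
R5: ample=0.63, ¬high=1−0.90=0.10; AND[max(0, a+b−1)] → w = 0.00
Rules with consequent 'fast': {R2, R4, R5} → strengths 0.96, 0.00, 0.00
Aggregate via t-conorm [min(1, a+b)]: 0.96

0.96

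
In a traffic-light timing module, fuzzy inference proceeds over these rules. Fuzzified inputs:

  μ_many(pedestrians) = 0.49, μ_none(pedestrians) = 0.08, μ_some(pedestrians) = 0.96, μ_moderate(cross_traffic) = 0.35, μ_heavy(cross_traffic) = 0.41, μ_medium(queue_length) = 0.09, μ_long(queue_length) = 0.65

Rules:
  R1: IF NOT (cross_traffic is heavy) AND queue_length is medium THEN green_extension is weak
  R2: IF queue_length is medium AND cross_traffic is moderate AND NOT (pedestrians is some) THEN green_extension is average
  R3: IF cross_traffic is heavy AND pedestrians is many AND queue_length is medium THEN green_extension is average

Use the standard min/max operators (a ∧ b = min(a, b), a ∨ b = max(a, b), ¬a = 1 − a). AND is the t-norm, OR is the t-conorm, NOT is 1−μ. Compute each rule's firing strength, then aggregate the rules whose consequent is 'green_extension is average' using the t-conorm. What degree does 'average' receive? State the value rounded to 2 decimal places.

R1: ¬heavy=1−0.41=0.59, medium=0.09; AND[min(a, b)] → w = 0.09
R2: medium=0.09, moderate=0.35, ¬some=1−0.96=0.04; AND[min(a, b)] → w = 0.04
R3: heavy=0.41, many=0.49, medium=0.09; AND[min(a, b)] → w = 0.09
Rules with consequent 'average': {R2, R3} → strengths 0.04, 0.09
Aggregate via t-conorm [max(a, b)]: 0.09

0.09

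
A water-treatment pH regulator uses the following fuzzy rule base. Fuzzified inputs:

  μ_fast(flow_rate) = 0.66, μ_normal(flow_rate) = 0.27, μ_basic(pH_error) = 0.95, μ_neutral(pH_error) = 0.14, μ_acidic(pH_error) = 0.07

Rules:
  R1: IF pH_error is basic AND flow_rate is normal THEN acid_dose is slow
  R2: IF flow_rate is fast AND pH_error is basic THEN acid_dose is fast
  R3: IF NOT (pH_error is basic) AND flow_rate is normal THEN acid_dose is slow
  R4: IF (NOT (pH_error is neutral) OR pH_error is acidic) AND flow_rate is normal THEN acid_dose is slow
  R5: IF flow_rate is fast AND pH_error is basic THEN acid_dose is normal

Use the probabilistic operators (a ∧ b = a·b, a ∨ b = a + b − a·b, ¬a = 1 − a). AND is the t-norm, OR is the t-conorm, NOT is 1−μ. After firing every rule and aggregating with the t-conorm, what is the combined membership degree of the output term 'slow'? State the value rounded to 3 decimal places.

0.439

R1: basic=0.95, normal=0.27; AND[a·b] → w = 0.2565
R2: fast=0.66, basic=0.95; AND[a·b] → w = 0.6270
R3: ¬basic=1−0.95=0.05, normal=0.27; AND[a·b] → w = 0.0135
R4: (¬neutral=1−0.14=0.86 OR acidic=0.07) = 0.8698; AND[a·b] with normal=0.27 → w = 0.2348
R5: fast=0.66, basic=0.95; AND[a·b] → w = 0.6270
Rules with consequent 'slow': {R1, R3, R4} → strengths 0.2565, 0.0135, 0.2348
Aggregate via t-conorm [a + b − a·b]: 0.4388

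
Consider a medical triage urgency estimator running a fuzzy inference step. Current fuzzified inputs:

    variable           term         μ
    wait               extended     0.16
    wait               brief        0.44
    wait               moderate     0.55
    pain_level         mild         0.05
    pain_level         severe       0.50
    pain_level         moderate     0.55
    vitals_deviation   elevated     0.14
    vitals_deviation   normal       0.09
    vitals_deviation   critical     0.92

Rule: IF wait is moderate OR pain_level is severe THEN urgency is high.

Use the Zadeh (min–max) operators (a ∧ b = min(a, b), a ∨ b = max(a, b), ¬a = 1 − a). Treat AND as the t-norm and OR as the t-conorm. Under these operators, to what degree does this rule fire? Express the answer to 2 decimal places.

0.55

firing strength: moderate=0.55, severe=0.50; OR[max(a, b)] → w = 0.55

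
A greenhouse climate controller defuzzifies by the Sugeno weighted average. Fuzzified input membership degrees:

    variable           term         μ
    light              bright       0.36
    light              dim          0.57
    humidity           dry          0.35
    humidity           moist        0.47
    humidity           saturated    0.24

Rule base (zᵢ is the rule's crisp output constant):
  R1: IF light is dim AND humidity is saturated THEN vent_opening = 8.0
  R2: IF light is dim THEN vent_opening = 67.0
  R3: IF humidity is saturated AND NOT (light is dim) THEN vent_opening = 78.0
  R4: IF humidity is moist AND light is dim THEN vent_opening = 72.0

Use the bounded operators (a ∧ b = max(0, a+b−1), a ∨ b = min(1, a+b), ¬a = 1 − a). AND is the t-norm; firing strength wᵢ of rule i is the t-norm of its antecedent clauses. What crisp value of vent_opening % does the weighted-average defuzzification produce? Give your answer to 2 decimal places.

R1 (z=8.0): dim=0.57, saturated=0.24; AND[max(0, a+b−1)] → w = 0.00
R2 (z=67.0): dim=0.57 → w = 0.57
R3 (z=78.0): saturated=0.24, ¬dim=1−0.57=0.43; AND[max(0, a+b−1)] → w = 0.00
R4 (z=72.0): moist=0.47, dim=0.57; AND[max(0, a+b−1)] → w = 0.04
Weighted average = (0.00·8.0 + 0.57·67.0 + 0.00·78.0 + 0.04·72.0) / (0.00 + 0.57 + 0.00 + 0.04)
  = 41.0700 / 0.6100 = 67.33

67.33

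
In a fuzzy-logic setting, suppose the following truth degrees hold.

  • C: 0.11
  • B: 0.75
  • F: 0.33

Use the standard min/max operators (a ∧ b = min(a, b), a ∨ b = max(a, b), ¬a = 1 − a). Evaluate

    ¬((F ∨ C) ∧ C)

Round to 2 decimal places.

F ∨ C = max(a, b) on (0.33, 0.11) = 0.33
(F ∨ C) ∧ C = min(a, b) on (0.33, 0.11) = 0.11
¬((F ∨ C) ∧ C) = 1 − 0.11 = 0.89

0.89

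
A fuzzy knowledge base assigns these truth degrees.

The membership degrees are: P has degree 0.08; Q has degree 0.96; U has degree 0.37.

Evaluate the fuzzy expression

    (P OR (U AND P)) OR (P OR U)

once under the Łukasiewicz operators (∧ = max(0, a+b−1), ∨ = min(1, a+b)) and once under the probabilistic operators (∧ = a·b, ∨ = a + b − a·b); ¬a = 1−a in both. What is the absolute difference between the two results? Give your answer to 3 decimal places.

Under Łukasiewicz:
  U AND P = max(0, a+b−1) on (0.37, 0.08) = 0.00
  P OR (U AND P) = min(1, a+b) on (0.08, 0.00) = 0.08
  P OR U = min(1, a+b) on (0.08, 0.37) = 0.45
  (P OR (U AND P)) OR (P OR U) = min(1, a+b) on (0.08, 0.45) = 0.53
  → value = 0.5300
Under probabilistic:
  U AND P = a·b on (0.3700, 0.0800) = 0.0296
  P OR (U AND P) = a + b − a·b on (0.0800, 0.0296) = 0.1072
  P OR U = a + b − a·b on (0.0800, 0.3700) = 0.4204
  (P OR (U AND P)) OR (P OR U) = a + b − a·b on (0.1072, 0.4204) = 0.4826
  → value = 0.4826
|0.5300 − 0.4826| = 0.047

0.047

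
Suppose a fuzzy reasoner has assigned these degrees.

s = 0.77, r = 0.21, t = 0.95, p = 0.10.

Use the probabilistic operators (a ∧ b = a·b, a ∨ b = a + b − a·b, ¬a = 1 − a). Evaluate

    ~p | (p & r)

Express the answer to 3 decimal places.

~p = 1 − 0.1000 = 0.9000
p & r = a·b on (0.1000, 0.2100) = 0.0210
~p | (p & r) = a + b − a·b on (0.9000, 0.0210) = 0.9021

0.902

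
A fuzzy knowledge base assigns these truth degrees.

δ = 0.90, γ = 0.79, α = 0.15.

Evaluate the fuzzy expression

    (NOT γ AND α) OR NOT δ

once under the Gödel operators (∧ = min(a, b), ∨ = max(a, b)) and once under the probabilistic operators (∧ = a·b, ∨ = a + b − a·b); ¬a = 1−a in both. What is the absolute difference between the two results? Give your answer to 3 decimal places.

Under Gödel:
  NOT γ = 1 − 0.79 = 0.21
  NOT γ AND α = min(a, b) on (0.21, 0.15) = 0.15
  NOT δ = 1 − 0.90 = 0.10
  (NOT γ AND α) OR NOT δ = max(a, b) on (0.15, 0.10) = 0.15
  → value = 0.1500
Under probabilistic:
  NOT γ = 1 − 0.7900 = 0.2100
  NOT γ AND α = a·b on (0.2100, 0.1500) = 0.0315
  NOT δ = 1 − 0.9000 = 0.1000
  (NOT γ AND α) OR NOT δ = a + b − a·b on (0.0315, 0.1000) = 0.1283
  → value = 0.1283
|0.1500 − 0.1283| = 0.022

0.022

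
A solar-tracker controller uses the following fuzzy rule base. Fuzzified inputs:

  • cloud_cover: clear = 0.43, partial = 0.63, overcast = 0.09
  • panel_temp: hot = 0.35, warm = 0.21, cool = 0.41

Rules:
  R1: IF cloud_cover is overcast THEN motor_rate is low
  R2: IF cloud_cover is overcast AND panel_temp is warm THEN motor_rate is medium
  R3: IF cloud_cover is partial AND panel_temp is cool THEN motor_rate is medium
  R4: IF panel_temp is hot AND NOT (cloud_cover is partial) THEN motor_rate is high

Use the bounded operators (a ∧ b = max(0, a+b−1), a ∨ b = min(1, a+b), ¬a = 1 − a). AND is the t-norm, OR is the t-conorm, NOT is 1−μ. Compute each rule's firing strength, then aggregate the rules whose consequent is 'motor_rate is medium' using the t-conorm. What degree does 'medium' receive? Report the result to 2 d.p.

R1: overcast=0.09 → w = 0.09
R2: overcast=0.09, warm=0.21; AND[max(0, a+b−1)] → w = 0.00
R3: partial=0.63, cool=0.41; AND[max(0, a+b−1)] → w = 0.04
R4: hot=0.35, ¬partial=1−0.63=0.37; AND[max(0, a+b−1)] → w = 0.00
Rules with consequent 'medium': {R2, R3} → strengths 0.00, 0.04
Aggregate via t-conorm [min(1, a+b)]: 0.04

0.04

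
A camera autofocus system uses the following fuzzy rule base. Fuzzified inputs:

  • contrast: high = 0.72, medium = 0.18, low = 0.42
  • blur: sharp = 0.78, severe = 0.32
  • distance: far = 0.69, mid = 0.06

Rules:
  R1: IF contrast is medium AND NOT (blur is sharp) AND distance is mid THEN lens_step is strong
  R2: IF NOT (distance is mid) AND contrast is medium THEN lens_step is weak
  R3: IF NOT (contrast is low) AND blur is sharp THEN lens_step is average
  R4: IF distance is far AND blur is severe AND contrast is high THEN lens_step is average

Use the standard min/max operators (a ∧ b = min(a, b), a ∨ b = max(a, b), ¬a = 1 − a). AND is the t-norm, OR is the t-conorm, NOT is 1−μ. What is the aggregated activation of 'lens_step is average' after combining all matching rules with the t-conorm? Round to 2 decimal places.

0.58

R1: medium=0.18, ¬sharp=1−0.78=0.22, mid=0.06; AND[min(a, b)] → w = 0.06
R2: ¬mid=1−0.06=0.94, medium=0.18; AND[min(a, b)] → w = 0.18
R3: ¬low=1−0.42=0.58, sharp=0.78; AND[min(a, b)] → w = 0.58
R4: far=0.69, severe=0.32, high=0.72; AND[min(a, b)] → w = 0.32
Rules with consequent 'average': {R3, R4} → strengths 0.58, 0.32
Aggregate via t-conorm [max(a, b)]: 0.58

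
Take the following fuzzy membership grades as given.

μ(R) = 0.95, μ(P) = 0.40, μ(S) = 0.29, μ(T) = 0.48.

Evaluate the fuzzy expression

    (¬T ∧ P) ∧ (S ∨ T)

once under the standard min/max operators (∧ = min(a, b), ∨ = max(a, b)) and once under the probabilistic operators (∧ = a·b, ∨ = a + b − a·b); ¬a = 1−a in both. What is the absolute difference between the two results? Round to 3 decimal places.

Under standard min/max:
  ¬T = 1 − 0.48 = 0.52
  ¬T ∧ P = min(a, b) on (0.52, 0.40) = 0.40
  S ∨ T = max(a, b) on (0.29, 0.48) = 0.48
  (¬T ∧ P) ∧ (S ∨ T) = min(a, b) on (0.40, 0.48) = 0.40
  → value = 0.4000
Under probabilistic:
  ¬T = 1 − 0.4800 = 0.5200
  ¬T ∧ P = a·b on (0.5200, 0.4000) = 0.2080
  S ∨ T = a + b − a·b on (0.2900, 0.4800) = 0.6308
  (¬T ∧ P) ∧ (S ∨ T) = a·b on (0.2080, 0.6308) = 0.1312
  → value = 0.1312
|0.4000 − 0.1312| = 0.269

0.269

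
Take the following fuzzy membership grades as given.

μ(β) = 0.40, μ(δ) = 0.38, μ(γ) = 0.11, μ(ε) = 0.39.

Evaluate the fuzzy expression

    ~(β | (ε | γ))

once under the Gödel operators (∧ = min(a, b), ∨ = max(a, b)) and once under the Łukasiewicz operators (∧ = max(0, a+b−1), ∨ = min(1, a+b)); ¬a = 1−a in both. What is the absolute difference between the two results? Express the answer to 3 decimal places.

0.500

Under Gödel:
  ε | γ = max(a, b) on (0.39, 0.11) = 0.39
  β | (ε | γ) = max(a, b) on (0.40, 0.39) = 0.40
  ~(β | (ε | γ)) = 1 − 0.40 = 0.60
  → value = 0.6000
Under Łukasiewicz:
  ε | γ = min(1, a+b) on (0.39, 0.11) = 0.50
  β | (ε | γ) = min(1, a+b) on (0.40, 0.50) = 0.90
  ~(β | (ε | γ)) = 1 − 0.90 = 0.10
  → value = 0.1000
|0.6000 − 0.1000| = 0.500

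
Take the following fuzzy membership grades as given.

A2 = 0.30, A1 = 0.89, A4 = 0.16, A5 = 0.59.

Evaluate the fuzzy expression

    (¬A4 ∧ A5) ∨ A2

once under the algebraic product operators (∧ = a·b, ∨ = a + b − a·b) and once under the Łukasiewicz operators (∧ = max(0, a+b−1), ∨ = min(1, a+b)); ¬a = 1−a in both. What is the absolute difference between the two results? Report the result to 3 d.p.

0.083

Under algebraic product:
  ¬A4 = 1 − 0.1600 = 0.8400
  ¬A4 ∧ A5 = a·b on (0.8400, 0.5900) = 0.4956
  (¬A4 ∧ A5) ∨ A2 = a + b − a·b on (0.4956, 0.3000) = 0.6469
  → value = 0.6469
Under Łukasiewicz:
  ¬A4 = 1 − 0.16 = 0.84
  ¬A4 ∧ A5 = max(0, a+b−1) on (0.84, 0.59) = 0.43
  (¬A4 ∧ A5) ∨ A2 = min(1, a+b) on (0.43, 0.30) = 0.73
  → value = 0.7300
|0.6469 − 0.7300| = 0.083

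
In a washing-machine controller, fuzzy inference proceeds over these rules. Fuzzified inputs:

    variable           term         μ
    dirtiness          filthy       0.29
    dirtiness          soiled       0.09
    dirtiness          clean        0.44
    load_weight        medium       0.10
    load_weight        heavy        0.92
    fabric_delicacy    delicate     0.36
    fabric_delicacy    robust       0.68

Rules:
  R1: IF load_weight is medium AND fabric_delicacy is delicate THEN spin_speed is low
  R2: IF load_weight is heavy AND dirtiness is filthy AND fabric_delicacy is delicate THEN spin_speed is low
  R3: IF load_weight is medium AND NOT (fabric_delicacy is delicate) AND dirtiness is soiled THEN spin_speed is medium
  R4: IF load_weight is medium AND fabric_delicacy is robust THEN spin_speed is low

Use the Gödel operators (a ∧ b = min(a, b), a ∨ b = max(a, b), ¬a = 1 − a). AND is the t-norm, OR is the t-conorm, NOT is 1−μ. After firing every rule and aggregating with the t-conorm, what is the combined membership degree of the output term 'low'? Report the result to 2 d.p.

0.29

R1: medium=0.10, delicate=0.36; AND[min(a, b)] → w = 0.10
R2: heavy=0.92, filthy=0.29, delicate=0.36; AND[min(a, b)] → w = 0.29
R3: medium=0.10, ¬delicate=1−0.36=0.64, soiled=0.09; AND[min(a, b)] → w = 0.09
R4: medium=0.10, robust=0.68; AND[min(a, b)] → w = 0.10
Rules with consequent 'low': {R1, R2, R4} → strengths 0.10, 0.29, 0.10
Aggregate via t-conorm [max(a, b)]: 0.29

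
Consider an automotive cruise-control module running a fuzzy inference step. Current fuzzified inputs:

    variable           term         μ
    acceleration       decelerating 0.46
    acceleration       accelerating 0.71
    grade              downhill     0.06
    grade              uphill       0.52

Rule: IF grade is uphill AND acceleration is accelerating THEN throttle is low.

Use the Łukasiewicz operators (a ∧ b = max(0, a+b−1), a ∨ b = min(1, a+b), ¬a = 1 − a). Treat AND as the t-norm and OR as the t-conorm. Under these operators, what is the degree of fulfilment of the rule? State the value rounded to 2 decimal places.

0.23

firing strength: uphill=0.52, accelerating=0.71; AND[max(0, a+b−1)] → w = 0.23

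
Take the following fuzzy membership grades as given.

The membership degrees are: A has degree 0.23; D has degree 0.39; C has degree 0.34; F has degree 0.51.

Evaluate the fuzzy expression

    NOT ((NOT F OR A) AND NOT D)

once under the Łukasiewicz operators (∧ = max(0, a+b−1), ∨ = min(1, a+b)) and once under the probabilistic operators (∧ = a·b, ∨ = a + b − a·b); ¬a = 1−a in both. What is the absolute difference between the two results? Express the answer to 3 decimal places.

0.040

Under Łukasiewicz:
  NOT F = 1 − 0.51 = 0.49
  NOT F OR A = min(1, a+b) on (0.49, 0.23) = 0.72
  NOT D = 1 − 0.39 = 0.61
  (NOT F OR A) AND NOT D = max(0, a+b−1) on (0.72, 0.61) = 0.33
  NOT ((NOT F OR A) AND NOT D) = 1 − 0.33 = 0.67
  → value = 0.6700
Under probabilistic:
  NOT F = 1 − 0.5100 = 0.4900
  NOT F OR A = a + b − a·b on (0.4900, 0.2300) = 0.6073
  NOT D = 1 − 0.3900 = 0.6100
  (NOT F OR A) AND NOT D = a·b on (0.6073, 0.6100) = 0.3705
  NOT ((NOT F OR A) AND NOT D) = 1 − 0.3705 = 0.6295
  → value = 0.6295
|0.6700 − 0.6295| = 0.040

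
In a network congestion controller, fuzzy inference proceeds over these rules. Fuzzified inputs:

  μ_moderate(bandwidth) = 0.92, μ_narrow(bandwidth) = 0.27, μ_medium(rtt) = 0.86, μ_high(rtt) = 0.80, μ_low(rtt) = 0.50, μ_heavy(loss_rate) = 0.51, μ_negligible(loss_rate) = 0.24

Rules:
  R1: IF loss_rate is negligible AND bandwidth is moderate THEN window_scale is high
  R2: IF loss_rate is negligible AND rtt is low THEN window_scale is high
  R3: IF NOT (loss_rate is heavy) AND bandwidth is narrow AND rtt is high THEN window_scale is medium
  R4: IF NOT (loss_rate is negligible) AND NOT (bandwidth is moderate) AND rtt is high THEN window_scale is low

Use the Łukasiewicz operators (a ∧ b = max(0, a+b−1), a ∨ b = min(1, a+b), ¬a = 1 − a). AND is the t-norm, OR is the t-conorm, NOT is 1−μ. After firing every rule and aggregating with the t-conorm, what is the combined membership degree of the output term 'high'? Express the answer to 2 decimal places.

R1: negligible=0.24, moderate=0.92; AND[max(0, a+b−1)] → w = 0.16
R2: negligible=0.24, low=0.50; AND[max(0, a+b−1)] → w = 0.00
R3: ¬heavy=1−0.51=0.49, narrow=0.27, high=0.80; AND[max(0, a+b−1)] → w = 0.00
R4: ¬negligible=1−0.24=0.76, ¬moderate=1−0.92=0.08, high=0.80; AND[max(0, a+b−1)] → w = 0.00
Rules with consequent 'high': {R1, R2} → strengths 0.16, 0.00
Aggregate via t-conorm [min(1, a+b)]: 0.16

0.16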